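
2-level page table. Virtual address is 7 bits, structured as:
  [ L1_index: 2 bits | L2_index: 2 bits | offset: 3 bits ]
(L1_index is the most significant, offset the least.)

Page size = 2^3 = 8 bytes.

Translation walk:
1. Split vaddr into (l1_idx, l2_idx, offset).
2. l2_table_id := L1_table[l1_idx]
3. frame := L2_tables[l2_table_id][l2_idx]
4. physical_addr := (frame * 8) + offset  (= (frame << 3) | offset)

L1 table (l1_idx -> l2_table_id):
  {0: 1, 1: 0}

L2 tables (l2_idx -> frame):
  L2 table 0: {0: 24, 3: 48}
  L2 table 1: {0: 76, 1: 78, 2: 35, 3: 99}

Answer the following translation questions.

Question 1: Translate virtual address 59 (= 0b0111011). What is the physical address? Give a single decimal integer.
vaddr = 59 = 0b0111011
Split: l1_idx=1, l2_idx=3, offset=3
L1[1] = 0
L2[0][3] = 48
paddr = 48 * 8 + 3 = 387

Answer: 387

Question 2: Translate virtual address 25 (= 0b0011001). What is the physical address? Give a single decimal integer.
Answer: 793

Derivation:
vaddr = 25 = 0b0011001
Split: l1_idx=0, l2_idx=3, offset=1
L1[0] = 1
L2[1][3] = 99
paddr = 99 * 8 + 1 = 793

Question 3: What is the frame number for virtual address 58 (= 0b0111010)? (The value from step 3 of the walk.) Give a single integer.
vaddr = 58: l1_idx=1, l2_idx=3
L1[1] = 0; L2[0][3] = 48

Answer: 48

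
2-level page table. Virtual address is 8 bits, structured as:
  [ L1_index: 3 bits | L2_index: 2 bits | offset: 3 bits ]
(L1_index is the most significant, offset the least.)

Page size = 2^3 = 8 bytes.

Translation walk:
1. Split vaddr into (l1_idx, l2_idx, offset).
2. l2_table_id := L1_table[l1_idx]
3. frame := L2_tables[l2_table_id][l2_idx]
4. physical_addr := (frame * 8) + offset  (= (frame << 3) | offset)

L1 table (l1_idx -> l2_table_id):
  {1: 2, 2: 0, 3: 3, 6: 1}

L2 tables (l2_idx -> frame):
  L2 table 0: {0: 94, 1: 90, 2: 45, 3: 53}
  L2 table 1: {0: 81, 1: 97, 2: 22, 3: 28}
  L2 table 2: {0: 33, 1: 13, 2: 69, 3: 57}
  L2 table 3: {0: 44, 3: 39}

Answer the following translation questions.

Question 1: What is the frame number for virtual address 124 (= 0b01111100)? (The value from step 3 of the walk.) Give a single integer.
Answer: 39

Derivation:
vaddr = 124: l1_idx=3, l2_idx=3
L1[3] = 3; L2[3][3] = 39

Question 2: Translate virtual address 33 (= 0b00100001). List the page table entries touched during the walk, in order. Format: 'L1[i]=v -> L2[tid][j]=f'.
Answer: L1[1]=2 -> L2[2][0]=33

Derivation:
vaddr = 33 = 0b00100001
Split: l1_idx=1, l2_idx=0, offset=1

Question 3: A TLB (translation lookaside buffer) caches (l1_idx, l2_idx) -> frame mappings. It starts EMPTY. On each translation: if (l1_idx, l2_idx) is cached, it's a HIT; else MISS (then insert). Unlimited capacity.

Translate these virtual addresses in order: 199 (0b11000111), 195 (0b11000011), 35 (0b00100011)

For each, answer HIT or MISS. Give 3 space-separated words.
vaddr=199: (6,0) not in TLB -> MISS, insert
vaddr=195: (6,0) in TLB -> HIT
vaddr=35: (1,0) not in TLB -> MISS, insert

Answer: MISS HIT MISS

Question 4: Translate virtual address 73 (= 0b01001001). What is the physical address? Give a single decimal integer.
Answer: 721

Derivation:
vaddr = 73 = 0b01001001
Split: l1_idx=2, l2_idx=1, offset=1
L1[2] = 0
L2[0][1] = 90
paddr = 90 * 8 + 1 = 721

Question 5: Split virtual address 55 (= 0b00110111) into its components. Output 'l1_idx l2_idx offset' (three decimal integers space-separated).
Answer: 1 2 7

Derivation:
vaddr = 55 = 0b00110111
  top 3 bits -> l1_idx = 1
  next 2 bits -> l2_idx = 2
  bottom 3 bits -> offset = 7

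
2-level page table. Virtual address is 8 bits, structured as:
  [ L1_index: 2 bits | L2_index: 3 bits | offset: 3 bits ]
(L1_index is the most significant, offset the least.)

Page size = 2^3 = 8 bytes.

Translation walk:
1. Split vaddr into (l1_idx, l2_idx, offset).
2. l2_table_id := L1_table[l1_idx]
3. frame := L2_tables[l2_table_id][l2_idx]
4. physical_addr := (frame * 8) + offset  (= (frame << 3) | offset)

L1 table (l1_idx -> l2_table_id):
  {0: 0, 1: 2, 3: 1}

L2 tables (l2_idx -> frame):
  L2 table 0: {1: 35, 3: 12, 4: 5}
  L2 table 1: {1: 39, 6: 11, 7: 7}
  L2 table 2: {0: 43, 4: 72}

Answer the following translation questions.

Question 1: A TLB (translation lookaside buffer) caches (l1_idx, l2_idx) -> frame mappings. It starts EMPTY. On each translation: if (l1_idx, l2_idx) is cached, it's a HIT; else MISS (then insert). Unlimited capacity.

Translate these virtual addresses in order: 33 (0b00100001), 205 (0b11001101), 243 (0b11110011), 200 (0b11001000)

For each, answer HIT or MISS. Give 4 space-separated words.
Answer: MISS MISS MISS HIT

Derivation:
vaddr=33: (0,4) not in TLB -> MISS, insert
vaddr=205: (3,1) not in TLB -> MISS, insert
vaddr=243: (3,6) not in TLB -> MISS, insert
vaddr=200: (3,1) in TLB -> HIT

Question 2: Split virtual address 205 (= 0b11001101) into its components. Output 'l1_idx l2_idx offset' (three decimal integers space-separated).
Answer: 3 1 5

Derivation:
vaddr = 205 = 0b11001101
  top 2 bits -> l1_idx = 3
  next 3 bits -> l2_idx = 1
  bottom 3 bits -> offset = 5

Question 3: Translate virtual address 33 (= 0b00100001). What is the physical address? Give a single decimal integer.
Answer: 41

Derivation:
vaddr = 33 = 0b00100001
Split: l1_idx=0, l2_idx=4, offset=1
L1[0] = 0
L2[0][4] = 5
paddr = 5 * 8 + 1 = 41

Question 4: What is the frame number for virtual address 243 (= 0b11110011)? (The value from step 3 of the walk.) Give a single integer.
Answer: 11

Derivation:
vaddr = 243: l1_idx=3, l2_idx=6
L1[3] = 1; L2[1][6] = 11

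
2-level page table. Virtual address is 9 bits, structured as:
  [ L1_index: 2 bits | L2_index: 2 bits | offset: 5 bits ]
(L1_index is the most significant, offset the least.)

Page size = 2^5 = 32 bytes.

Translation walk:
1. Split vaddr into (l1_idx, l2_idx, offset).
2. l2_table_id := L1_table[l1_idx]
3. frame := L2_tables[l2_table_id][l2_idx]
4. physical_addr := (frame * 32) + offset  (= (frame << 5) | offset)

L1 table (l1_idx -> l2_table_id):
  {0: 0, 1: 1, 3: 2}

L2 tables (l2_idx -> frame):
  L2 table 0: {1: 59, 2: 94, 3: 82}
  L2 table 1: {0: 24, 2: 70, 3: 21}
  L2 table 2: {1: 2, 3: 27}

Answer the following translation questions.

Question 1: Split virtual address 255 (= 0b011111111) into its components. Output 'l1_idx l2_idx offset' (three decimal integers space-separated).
vaddr = 255 = 0b011111111
  top 2 bits -> l1_idx = 1
  next 2 bits -> l2_idx = 3
  bottom 5 bits -> offset = 31

Answer: 1 3 31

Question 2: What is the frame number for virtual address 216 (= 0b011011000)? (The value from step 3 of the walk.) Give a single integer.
vaddr = 216: l1_idx=1, l2_idx=2
L1[1] = 1; L2[1][2] = 70

Answer: 70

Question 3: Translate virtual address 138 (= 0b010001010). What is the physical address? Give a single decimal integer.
vaddr = 138 = 0b010001010
Split: l1_idx=1, l2_idx=0, offset=10
L1[1] = 1
L2[1][0] = 24
paddr = 24 * 32 + 10 = 778

Answer: 778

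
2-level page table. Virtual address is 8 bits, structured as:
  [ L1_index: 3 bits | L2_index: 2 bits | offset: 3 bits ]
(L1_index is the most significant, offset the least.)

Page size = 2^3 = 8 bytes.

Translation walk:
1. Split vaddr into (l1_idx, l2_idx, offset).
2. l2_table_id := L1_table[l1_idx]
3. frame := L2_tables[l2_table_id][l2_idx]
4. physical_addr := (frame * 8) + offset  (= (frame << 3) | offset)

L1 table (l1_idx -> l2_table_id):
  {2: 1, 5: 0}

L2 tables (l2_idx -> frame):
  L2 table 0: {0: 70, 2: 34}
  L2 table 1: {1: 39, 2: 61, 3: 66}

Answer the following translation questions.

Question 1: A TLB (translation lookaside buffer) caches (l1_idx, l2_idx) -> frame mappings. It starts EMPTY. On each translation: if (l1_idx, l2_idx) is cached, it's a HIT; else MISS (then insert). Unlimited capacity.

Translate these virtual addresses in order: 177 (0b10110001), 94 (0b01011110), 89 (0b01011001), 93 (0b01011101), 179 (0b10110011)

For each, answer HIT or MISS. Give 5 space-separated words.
vaddr=177: (5,2) not in TLB -> MISS, insert
vaddr=94: (2,3) not in TLB -> MISS, insert
vaddr=89: (2,3) in TLB -> HIT
vaddr=93: (2,3) in TLB -> HIT
vaddr=179: (5,2) in TLB -> HIT

Answer: MISS MISS HIT HIT HIT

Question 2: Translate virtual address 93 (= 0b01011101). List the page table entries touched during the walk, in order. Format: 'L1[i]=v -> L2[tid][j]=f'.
vaddr = 93 = 0b01011101
Split: l1_idx=2, l2_idx=3, offset=5

Answer: L1[2]=1 -> L2[1][3]=66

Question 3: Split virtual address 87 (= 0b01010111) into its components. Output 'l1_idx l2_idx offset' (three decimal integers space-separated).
vaddr = 87 = 0b01010111
  top 3 bits -> l1_idx = 2
  next 2 bits -> l2_idx = 2
  bottom 3 bits -> offset = 7

Answer: 2 2 7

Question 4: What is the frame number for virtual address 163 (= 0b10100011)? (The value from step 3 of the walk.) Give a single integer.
vaddr = 163: l1_idx=5, l2_idx=0
L1[5] = 0; L2[0][0] = 70

Answer: 70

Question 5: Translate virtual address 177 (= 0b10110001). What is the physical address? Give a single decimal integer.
Answer: 273

Derivation:
vaddr = 177 = 0b10110001
Split: l1_idx=5, l2_idx=2, offset=1
L1[5] = 0
L2[0][2] = 34
paddr = 34 * 8 + 1 = 273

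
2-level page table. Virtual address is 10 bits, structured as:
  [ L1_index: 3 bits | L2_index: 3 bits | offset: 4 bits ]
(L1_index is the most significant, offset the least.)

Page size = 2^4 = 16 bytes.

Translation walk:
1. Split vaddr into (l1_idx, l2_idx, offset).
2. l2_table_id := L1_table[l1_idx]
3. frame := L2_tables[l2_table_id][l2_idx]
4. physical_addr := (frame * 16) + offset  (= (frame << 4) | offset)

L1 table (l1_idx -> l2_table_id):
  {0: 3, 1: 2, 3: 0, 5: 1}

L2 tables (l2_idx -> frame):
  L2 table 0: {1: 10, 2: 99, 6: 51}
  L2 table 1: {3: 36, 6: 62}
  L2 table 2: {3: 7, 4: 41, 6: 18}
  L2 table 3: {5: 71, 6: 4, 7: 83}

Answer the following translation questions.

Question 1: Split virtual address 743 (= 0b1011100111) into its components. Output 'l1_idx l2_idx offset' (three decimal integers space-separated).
vaddr = 743 = 0b1011100111
  top 3 bits -> l1_idx = 5
  next 3 bits -> l2_idx = 6
  bottom 4 bits -> offset = 7

Answer: 5 6 7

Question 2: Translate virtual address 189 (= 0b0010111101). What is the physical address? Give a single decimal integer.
Answer: 125

Derivation:
vaddr = 189 = 0b0010111101
Split: l1_idx=1, l2_idx=3, offset=13
L1[1] = 2
L2[2][3] = 7
paddr = 7 * 16 + 13 = 125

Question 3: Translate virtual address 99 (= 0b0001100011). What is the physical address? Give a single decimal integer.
Answer: 67

Derivation:
vaddr = 99 = 0b0001100011
Split: l1_idx=0, l2_idx=6, offset=3
L1[0] = 3
L2[3][6] = 4
paddr = 4 * 16 + 3 = 67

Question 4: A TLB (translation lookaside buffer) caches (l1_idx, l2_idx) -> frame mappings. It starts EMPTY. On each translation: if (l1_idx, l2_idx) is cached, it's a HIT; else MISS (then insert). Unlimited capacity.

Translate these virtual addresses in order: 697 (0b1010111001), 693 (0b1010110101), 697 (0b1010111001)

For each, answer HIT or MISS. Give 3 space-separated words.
Answer: MISS HIT HIT

Derivation:
vaddr=697: (5,3) not in TLB -> MISS, insert
vaddr=693: (5,3) in TLB -> HIT
vaddr=697: (5,3) in TLB -> HIT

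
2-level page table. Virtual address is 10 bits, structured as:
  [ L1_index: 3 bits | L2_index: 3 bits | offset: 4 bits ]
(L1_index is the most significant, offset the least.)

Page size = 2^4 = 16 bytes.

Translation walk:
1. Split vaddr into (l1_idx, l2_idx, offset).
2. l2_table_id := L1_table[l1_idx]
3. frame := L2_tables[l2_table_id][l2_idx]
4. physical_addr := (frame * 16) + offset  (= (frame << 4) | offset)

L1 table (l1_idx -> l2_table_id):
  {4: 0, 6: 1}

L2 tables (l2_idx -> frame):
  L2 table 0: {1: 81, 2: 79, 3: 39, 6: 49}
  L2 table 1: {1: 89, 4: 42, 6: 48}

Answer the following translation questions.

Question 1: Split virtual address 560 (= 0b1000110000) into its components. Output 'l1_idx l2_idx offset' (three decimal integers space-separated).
vaddr = 560 = 0b1000110000
  top 3 bits -> l1_idx = 4
  next 3 bits -> l2_idx = 3
  bottom 4 bits -> offset = 0

Answer: 4 3 0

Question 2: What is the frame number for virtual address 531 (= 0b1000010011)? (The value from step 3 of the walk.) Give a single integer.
Answer: 81

Derivation:
vaddr = 531: l1_idx=4, l2_idx=1
L1[4] = 0; L2[0][1] = 81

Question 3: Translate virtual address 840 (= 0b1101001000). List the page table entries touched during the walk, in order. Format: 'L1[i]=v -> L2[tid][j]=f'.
Answer: L1[6]=1 -> L2[1][4]=42

Derivation:
vaddr = 840 = 0b1101001000
Split: l1_idx=6, l2_idx=4, offset=8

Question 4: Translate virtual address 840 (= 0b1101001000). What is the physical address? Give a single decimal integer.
vaddr = 840 = 0b1101001000
Split: l1_idx=6, l2_idx=4, offset=8
L1[6] = 1
L2[1][4] = 42
paddr = 42 * 16 + 8 = 680

Answer: 680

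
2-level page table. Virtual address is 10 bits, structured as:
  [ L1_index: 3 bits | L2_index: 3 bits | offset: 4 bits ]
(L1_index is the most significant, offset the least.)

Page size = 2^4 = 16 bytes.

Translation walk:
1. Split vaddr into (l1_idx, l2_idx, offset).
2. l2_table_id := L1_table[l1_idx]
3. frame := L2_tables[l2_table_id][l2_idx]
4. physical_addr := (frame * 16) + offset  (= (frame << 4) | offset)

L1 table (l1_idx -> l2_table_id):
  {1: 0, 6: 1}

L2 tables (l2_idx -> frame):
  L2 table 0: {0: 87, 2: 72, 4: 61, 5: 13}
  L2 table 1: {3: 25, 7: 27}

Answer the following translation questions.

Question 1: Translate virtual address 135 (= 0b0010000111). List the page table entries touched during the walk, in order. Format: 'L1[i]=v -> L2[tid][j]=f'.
Answer: L1[1]=0 -> L2[0][0]=87

Derivation:
vaddr = 135 = 0b0010000111
Split: l1_idx=1, l2_idx=0, offset=7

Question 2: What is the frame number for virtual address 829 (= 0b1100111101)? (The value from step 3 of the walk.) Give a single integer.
vaddr = 829: l1_idx=6, l2_idx=3
L1[6] = 1; L2[1][3] = 25

Answer: 25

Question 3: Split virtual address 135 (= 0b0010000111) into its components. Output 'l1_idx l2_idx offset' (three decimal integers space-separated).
vaddr = 135 = 0b0010000111
  top 3 bits -> l1_idx = 1
  next 3 bits -> l2_idx = 0
  bottom 4 bits -> offset = 7

Answer: 1 0 7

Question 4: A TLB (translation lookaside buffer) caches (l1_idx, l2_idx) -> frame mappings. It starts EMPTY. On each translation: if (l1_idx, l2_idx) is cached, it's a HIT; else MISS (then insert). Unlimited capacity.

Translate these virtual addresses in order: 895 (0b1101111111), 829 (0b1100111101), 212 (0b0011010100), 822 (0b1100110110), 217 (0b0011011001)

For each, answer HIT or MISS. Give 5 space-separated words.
vaddr=895: (6,7) not in TLB -> MISS, insert
vaddr=829: (6,3) not in TLB -> MISS, insert
vaddr=212: (1,5) not in TLB -> MISS, insert
vaddr=822: (6,3) in TLB -> HIT
vaddr=217: (1,5) in TLB -> HIT

Answer: MISS MISS MISS HIT HIT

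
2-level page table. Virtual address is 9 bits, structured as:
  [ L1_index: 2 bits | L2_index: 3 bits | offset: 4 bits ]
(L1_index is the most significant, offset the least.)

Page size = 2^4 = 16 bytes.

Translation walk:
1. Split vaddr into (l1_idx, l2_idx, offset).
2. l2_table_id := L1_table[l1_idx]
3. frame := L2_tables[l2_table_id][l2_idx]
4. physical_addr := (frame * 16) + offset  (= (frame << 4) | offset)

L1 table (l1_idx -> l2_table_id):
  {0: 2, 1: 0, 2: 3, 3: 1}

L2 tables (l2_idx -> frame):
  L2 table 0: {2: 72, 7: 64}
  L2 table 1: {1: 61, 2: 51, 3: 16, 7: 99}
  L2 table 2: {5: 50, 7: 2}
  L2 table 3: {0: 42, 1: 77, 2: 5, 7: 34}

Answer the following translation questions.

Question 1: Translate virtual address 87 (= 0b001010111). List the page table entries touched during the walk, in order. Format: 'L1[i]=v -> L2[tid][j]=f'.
vaddr = 87 = 0b001010111
Split: l1_idx=0, l2_idx=5, offset=7

Answer: L1[0]=2 -> L2[2][5]=50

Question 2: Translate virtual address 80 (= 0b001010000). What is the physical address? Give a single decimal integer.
vaddr = 80 = 0b001010000
Split: l1_idx=0, l2_idx=5, offset=0
L1[0] = 2
L2[2][5] = 50
paddr = 50 * 16 + 0 = 800

Answer: 800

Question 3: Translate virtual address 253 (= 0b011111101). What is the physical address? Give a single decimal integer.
vaddr = 253 = 0b011111101
Split: l1_idx=1, l2_idx=7, offset=13
L1[1] = 0
L2[0][7] = 64
paddr = 64 * 16 + 13 = 1037

Answer: 1037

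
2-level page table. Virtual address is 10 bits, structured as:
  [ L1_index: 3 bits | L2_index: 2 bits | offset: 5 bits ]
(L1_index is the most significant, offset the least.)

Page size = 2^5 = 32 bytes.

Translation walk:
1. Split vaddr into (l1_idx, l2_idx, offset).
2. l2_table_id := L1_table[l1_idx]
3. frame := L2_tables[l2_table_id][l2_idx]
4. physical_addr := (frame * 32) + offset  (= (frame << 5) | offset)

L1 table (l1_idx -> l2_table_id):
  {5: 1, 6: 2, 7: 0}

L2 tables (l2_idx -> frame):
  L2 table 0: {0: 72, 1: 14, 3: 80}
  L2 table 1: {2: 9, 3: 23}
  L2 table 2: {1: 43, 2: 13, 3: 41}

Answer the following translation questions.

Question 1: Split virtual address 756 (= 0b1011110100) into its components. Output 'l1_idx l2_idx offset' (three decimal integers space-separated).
Answer: 5 3 20

Derivation:
vaddr = 756 = 0b1011110100
  top 3 bits -> l1_idx = 5
  next 2 bits -> l2_idx = 3
  bottom 5 bits -> offset = 20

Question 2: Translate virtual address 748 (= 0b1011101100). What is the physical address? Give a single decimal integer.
vaddr = 748 = 0b1011101100
Split: l1_idx=5, l2_idx=3, offset=12
L1[5] = 1
L2[1][3] = 23
paddr = 23 * 32 + 12 = 748

Answer: 748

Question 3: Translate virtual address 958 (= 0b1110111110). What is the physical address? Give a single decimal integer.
vaddr = 958 = 0b1110111110
Split: l1_idx=7, l2_idx=1, offset=30
L1[7] = 0
L2[0][1] = 14
paddr = 14 * 32 + 30 = 478

Answer: 478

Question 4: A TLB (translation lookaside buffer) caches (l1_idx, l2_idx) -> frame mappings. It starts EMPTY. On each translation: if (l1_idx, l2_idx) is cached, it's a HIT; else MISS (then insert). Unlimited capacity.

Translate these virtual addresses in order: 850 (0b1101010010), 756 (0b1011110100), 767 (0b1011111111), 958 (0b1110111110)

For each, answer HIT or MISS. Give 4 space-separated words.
vaddr=850: (6,2) not in TLB -> MISS, insert
vaddr=756: (5,3) not in TLB -> MISS, insert
vaddr=767: (5,3) in TLB -> HIT
vaddr=958: (7,1) not in TLB -> MISS, insert

Answer: MISS MISS HIT MISS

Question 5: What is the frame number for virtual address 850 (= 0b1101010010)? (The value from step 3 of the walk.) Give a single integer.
Answer: 13

Derivation:
vaddr = 850: l1_idx=6, l2_idx=2
L1[6] = 2; L2[2][2] = 13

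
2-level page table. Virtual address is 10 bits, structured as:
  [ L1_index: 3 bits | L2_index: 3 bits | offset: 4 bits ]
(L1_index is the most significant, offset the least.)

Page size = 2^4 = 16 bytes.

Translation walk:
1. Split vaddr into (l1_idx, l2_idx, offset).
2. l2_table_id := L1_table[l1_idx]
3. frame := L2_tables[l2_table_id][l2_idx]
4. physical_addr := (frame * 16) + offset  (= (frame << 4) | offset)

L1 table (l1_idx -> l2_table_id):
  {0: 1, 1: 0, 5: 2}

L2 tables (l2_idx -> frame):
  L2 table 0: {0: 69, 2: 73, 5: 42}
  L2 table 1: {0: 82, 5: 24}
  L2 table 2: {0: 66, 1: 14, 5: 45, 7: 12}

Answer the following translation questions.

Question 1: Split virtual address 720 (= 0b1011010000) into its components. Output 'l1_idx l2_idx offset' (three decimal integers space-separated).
Answer: 5 5 0

Derivation:
vaddr = 720 = 0b1011010000
  top 3 bits -> l1_idx = 5
  next 3 bits -> l2_idx = 5
  bottom 4 bits -> offset = 0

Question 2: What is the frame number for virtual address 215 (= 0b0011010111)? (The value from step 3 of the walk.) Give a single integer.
Answer: 42

Derivation:
vaddr = 215: l1_idx=1, l2_idx=5
L1[1] = 0; L2[0][5] = 42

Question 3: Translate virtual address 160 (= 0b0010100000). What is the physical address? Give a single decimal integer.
Answer: 1168

Derivation:
vaddr = 160 = 0b0010100000
Split: l1_idx=1, l2_idx=2, offset=0
L1[1] = 0
L2[0][2] = 73
paddr = 73 * 16 + 0 = 1168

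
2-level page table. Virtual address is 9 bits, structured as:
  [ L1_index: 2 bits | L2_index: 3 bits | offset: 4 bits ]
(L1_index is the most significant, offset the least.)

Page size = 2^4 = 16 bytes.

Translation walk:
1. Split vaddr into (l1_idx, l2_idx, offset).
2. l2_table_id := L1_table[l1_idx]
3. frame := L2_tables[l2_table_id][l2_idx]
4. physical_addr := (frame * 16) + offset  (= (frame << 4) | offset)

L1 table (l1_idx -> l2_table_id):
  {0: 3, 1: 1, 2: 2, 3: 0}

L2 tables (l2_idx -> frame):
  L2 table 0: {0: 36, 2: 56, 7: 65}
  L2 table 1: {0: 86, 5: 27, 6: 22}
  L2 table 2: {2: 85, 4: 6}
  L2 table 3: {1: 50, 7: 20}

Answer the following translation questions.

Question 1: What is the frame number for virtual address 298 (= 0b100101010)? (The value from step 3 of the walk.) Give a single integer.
Answer: 85

Derivation:
vaddr = 298: l1_idx=2, l2_idx=2
L1[2] = 2; L2[2][2] = 85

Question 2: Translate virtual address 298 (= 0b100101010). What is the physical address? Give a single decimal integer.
Answer: 1370

Derivation:
vaddr = 298 = 0b100101010
Split: l1_idx=2, l2_idx=2, offset=10
L1[2] = 2
L2[2][2] = 85
paddr = 85 * 16 + 10 = 1370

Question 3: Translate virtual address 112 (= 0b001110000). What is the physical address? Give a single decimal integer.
vaddr = 112 = 0b001110000
Split: l1_idx=0, l2_idx=7, offset=0
L1[0] = 3
L2[3][7] = 20
paddr = 20 * 16 + 0 = 320

Answer: 320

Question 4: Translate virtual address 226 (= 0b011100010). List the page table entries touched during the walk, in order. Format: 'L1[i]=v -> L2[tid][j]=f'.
Answer: L1[1]=1 -> L2[1][6]=22

Derivation:
vaddr = 226 = 0b011100010
Split: l1_idx=1, l2_idx=6, offset=2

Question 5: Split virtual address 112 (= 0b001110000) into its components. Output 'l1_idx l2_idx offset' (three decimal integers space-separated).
Answer: 0 7 0

Derivation:
vaddr = 112 = 0b001110000
  top 2 bits -> l1_idx = 0
  next 3 bits -> l2_idx = 7
  bottom 4 bits -> offset = 0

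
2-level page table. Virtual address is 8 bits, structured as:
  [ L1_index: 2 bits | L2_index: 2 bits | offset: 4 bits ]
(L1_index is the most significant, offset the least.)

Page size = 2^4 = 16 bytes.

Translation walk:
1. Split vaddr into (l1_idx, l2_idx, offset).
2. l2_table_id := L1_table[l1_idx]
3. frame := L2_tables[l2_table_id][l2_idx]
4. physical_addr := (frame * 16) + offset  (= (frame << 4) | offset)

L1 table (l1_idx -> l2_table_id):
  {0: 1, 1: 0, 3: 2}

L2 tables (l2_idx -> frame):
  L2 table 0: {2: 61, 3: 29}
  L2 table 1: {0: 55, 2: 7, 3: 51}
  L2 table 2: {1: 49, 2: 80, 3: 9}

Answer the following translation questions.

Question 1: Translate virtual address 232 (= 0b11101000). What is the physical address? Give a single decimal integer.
Answer: 1288

Derivation:
vaddr = 232 = 0b11101000
Split: l1_idx=3, l2_idx=2, offset=8
L1[3] = 2
L2[2][2] = 80
paddr = 80 * 16 + 8 = 1288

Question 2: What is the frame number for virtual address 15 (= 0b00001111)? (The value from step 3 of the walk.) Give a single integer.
vaddr = 15: l1_idx=0, l2_idx=0
L1[0] = 1; L2[1][0] = 55

Answer: 55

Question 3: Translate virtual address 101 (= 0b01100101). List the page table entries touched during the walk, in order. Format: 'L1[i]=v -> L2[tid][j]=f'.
Answer: L1[1]=0 -> L2[0][2]=61

Derivation:
vaddr = 101 = 0b01100101
Split: l1_idx=1, l2_idx=2, offset=5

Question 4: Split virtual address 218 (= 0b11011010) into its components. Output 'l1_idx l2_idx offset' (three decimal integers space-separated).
vaddr = 218 = 0b11011010
  top 2 bits -> l1_idx = 3
  next 2 bits -> l2_idx = 1
  bottom 4 bits -> offset = 10

Answer: 3 1 10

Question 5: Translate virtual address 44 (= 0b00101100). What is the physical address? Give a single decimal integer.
Answer: 124

Derivation:
vaddr = 44 = 0b00101100
Split: l1_idx=0, l2_idx=2, offset=12
L1[0] = 1
L2[1][2] = 7
paddr = 7 * 16 + 12 = 124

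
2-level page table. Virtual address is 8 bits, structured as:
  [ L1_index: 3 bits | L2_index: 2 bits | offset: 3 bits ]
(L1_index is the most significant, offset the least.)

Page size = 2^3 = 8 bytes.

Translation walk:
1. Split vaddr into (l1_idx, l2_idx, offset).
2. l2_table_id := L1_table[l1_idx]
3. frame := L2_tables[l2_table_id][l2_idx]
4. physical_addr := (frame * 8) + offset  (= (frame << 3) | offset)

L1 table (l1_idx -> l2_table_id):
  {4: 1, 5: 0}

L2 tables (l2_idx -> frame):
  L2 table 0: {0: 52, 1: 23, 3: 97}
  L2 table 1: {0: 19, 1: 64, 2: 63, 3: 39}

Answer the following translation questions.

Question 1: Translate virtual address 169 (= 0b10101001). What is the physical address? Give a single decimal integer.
Answer: 185

Derivation:
vaddr = 169 = 0b10101001
Split: l1_idx=5, l2_idx=1, offset=1
L1[5] = 0
L2[0][1] = 23
paddr = 23 * 8 + 1 = 185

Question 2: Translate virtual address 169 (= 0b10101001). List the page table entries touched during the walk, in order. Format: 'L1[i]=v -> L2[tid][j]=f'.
vaddr = 169 = 0b10101001
Split: l1_idx=5, l2_idx=1, offset=1

Answer: L1[5]=0 -> L2[0][1]=23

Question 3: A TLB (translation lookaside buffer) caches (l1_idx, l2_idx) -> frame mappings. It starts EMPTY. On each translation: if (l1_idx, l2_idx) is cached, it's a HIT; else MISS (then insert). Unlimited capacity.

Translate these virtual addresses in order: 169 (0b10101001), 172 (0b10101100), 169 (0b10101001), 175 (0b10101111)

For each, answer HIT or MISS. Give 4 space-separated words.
Answer: MISS HIT HIT HIT

Derivation:
vaddr=169: (5,1) not in TLB -> MISS, insert
vaddr=172: (5,1) in TLB -> HIT
vaddr=169: (5,1) in TLB -> HIT
vaddr=175: (5,1) in TLB -> HIT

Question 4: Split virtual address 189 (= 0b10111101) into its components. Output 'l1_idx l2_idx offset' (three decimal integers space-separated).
vaddr = 189 = 0b10111101
  top 3 bits -> l1_idx = 5
  next 2 bits -> l2_idx = 3
  bottom 3 bits -> offset = 5

Answer: 5 3 5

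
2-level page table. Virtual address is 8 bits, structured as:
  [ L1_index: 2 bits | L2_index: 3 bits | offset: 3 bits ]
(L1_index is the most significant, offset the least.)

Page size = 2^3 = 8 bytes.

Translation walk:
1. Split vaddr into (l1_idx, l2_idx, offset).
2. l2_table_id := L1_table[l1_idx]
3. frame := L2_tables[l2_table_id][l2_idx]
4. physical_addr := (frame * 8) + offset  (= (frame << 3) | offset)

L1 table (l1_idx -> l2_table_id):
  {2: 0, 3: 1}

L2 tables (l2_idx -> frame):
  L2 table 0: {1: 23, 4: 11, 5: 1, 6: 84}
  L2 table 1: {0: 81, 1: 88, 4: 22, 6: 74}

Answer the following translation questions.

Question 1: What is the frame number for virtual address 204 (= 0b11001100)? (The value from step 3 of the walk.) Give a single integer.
vaddr = 204: l1_idx=3, l2_idx=1
L1[3] = 1; L2[1][1] = 88

Answer: 88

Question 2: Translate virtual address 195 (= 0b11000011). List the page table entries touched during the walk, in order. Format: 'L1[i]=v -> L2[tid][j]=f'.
vaddr = 195 = 0b11000011
Split: l1_idx=3, l2_idx=0, offset=3

Answer: L1[3]=1 -> L2[1][0]=81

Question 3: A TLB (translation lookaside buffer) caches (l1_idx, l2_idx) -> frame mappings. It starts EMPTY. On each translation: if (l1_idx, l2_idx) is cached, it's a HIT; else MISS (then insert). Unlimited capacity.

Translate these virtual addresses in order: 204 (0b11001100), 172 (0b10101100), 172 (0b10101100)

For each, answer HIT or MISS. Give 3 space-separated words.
Answer: MISS MISS HIT

Derivation:
vaddr=204: (3,1) not in TLB -> MISS, insert
vaddr=172: (2,5) not in TLB -> MISS, insert
vaddr=172: (2,5) in TLB -> HIT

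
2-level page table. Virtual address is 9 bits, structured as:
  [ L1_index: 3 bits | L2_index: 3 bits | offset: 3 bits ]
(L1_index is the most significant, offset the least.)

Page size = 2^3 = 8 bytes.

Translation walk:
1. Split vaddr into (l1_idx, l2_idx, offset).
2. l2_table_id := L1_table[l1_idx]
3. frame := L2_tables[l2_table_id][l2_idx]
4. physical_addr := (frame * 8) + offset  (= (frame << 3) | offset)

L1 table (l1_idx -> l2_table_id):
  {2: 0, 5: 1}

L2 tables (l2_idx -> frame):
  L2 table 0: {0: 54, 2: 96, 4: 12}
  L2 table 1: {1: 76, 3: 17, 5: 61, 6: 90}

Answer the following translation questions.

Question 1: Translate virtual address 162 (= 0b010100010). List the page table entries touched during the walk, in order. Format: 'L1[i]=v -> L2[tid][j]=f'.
vaddr = 162 = 0b010100010
Split: l1_idx=2, l2_idx=4, offset=2

Answer: L1[2]=0 -> L2[0][4]=12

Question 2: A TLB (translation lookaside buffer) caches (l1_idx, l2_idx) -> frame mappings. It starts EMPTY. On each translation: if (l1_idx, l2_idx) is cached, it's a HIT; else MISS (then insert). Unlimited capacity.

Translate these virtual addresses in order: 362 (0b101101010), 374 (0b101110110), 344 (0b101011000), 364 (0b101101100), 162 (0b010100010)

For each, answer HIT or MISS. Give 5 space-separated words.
Answer: MISS MISS MISS HIT MISS

Derivation:
vaddr=362: (5,5) not in TLB -> MISS, insert
vaddr=374: (5,6) not in TLB -> MISS, insert
vaddr=344: (5,3) not in TLB -> MISS, insert
vaddr=364: (5,5) in TLB -> HIT
vaddr=162: (2,4) not in TLB -> MISS, insert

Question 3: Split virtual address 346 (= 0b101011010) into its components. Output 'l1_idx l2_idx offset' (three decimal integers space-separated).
Answer: 5 3 2

Derivation:
vaddr = 346 = 0b101011010
  top 3 bits -> l1_idx = 5
  next 3 bits -> l2_idx = 3
  bottom 3 bits -> offset = 2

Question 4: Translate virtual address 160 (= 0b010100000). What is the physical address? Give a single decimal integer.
vaddr = 160 = 0b010100000
Split: l1_idx=2, l2_idx=4, offset=0
L1[2] = 0
L2[0][4] = 12
paddr = 12 * 8 + 0 = 96

Answer: 96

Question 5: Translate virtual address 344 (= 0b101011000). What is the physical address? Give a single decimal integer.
vaddr = 344 = 0b101011000
Split: l1_idx=5, l2_idx=3, offset=0
L1[5] = 1
L2[1][3] = 17
paddr = 17 * 8 + 0 = 136

Answer: 136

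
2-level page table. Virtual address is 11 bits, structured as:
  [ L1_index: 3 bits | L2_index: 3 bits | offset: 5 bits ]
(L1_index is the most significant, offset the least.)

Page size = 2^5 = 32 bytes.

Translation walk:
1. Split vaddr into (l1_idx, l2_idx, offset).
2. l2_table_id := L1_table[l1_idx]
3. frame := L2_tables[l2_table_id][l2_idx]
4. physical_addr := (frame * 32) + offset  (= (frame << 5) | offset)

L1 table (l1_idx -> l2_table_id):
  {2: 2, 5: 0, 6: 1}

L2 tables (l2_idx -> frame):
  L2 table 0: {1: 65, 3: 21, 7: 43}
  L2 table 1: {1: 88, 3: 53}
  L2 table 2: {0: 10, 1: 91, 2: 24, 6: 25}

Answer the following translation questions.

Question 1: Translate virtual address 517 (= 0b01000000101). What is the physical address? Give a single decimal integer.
Answer: 325

Derivation:
vaddr = 517 = 0b01000000101
Split: l1_idx=2, l2_idx=0, offset=5
L1[2] = 2
L2[2][0] = 10
paddr = 10 * 32 + 5 = 325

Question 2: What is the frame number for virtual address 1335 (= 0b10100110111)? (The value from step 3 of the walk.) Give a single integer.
vaddr = 1335: l1_idx=5, l2_idx=1
L1[5] = 0; L2[0][1] = 65

Answer: 65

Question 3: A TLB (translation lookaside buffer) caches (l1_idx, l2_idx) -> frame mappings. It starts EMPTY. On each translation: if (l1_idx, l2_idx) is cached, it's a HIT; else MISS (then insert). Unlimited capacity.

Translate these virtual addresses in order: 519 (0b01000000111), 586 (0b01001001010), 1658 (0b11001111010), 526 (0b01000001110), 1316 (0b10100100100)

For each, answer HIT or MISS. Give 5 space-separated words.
Answer: MISS MISS MISS HIT MISS

Derivation:
vaddr=519: (2,0) not in TLB -> MISS, insert
vaddr=586: (2,2) not in TLB -> MISS, insert
vaddr=1658: (6,3) not in TLB -> MISS, insert
vaddr=526: (2,0) in TLB -> HIT
vaddr=1316: (5,1) not in TLB -> MISS, insert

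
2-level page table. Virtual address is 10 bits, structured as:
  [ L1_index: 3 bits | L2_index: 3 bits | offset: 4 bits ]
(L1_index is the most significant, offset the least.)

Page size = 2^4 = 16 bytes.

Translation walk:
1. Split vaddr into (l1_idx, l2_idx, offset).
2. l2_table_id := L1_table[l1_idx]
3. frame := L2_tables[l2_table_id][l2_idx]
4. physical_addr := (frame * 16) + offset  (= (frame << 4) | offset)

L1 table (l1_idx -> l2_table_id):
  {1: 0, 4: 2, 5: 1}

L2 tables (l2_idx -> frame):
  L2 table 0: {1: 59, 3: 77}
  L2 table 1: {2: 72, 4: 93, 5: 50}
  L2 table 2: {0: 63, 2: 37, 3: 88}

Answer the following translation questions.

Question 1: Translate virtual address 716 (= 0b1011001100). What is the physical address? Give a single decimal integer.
Answer: 1500

Derivation:
vaddr = 716 = 0b1011001100
Split: l1_idx=5, l2_idx=4, offset=12
L1[5] = 1
L2[1][4] = 93
paddr = 93 * 16 + 12 = 1500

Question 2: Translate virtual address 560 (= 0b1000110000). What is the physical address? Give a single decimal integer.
vaddr = 560 = 0b1000110000
Split: l1_idx=4, l2_idx=3, offset=0
L1[4] = 2
L2[2][3] = 88
paddr = 88 * 16 + 0 = 1408

Answer: 1408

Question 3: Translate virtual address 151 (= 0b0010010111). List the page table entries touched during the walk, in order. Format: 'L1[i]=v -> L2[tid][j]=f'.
vaddr = 151 = 0b0010010111
Split: l1_idx=1, l2_idx=1, offset=7

Answer: L1[1]=0 -> L2[0][1]=59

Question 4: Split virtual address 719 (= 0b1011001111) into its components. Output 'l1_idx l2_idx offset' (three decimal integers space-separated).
Answer: 5 4 15

Derivation:
vaddr = 719 = 0b1011001111
  top 3 bits -> l1_idx = 5
  next 3 bits -> l2_idx = 4
  bottom 4 bits -> offset = 15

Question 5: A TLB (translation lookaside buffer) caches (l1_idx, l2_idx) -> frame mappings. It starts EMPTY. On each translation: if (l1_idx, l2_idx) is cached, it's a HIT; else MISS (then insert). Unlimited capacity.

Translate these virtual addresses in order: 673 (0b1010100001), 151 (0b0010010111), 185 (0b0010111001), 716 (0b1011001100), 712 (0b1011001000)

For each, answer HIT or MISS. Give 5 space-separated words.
Answer: MISS MISS MISS MISS HIT

Derivation:
vaddr=673: (5,2) not in TLB -> MISS, insert
vaddr=151: (1,1) not in TLB -> MISS, insert
vaddr=185: (1,3) not in TLB -> MISS, insert
vaddr=716: (5,4) not in TLB -> MISS, insert
vaddr=712: (5,4) in TLB -> HIT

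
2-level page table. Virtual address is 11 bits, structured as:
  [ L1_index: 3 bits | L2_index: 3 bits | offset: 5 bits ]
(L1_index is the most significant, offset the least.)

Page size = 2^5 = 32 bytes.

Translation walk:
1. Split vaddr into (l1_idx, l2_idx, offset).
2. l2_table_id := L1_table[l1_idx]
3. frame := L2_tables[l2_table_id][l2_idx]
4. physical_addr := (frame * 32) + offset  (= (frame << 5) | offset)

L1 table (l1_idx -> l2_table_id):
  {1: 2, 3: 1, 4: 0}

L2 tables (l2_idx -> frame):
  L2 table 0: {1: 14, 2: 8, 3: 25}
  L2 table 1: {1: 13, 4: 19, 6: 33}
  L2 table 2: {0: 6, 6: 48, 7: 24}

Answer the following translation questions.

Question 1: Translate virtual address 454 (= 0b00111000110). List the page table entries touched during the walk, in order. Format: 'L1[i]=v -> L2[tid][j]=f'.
Answer: L1[1]=2 -> L2[2][6]=48

Derivation:
vaddr = 454 = 0b00111000110
Split: l1_idx=1, l2_idx=6, offset=6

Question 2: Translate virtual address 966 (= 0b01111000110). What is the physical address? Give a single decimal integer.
vaddr = 966 = 0b01111000110
Split: l1_idx=3, l2_idx=6, offset=6
L1[3] = 1
L2[1][6] = 33
paddr = 33 * 32 + 6 = 1062

Answer: 1062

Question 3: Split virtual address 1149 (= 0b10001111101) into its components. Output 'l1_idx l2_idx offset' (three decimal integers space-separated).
Answer: 4 3 29

Derivation:
vaddr = 1149 = 0b10001111101
  top 3 bits -> l1_idx = 4
  next 3 bits -> l2_idx = 3
  bottom 5 bits -> offset = 29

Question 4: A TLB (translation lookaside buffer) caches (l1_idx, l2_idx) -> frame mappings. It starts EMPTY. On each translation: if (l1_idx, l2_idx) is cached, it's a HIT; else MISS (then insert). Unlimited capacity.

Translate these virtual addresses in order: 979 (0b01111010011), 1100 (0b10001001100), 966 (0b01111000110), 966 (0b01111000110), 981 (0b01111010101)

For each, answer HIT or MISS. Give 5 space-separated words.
Answer: MISS MISS HIT HIT HIT

Derivation:
vaddr=979: (3,6) not in TLB -> MISS, insert
vaddr=1100: (4,2) not in TLB -> MISS, insert
vaddr=966: (3,6) in TLB -> HIT
vaddr=966: (3,6) in TLB -> HIT
vaddr=981: (3,6) in TLB -> HIT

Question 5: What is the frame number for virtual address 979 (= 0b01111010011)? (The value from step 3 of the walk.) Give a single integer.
vaddr = 979: l1_idx=3, l2_idx=6
L1[3] = 1; L2[1][6] = 33

Answer: 33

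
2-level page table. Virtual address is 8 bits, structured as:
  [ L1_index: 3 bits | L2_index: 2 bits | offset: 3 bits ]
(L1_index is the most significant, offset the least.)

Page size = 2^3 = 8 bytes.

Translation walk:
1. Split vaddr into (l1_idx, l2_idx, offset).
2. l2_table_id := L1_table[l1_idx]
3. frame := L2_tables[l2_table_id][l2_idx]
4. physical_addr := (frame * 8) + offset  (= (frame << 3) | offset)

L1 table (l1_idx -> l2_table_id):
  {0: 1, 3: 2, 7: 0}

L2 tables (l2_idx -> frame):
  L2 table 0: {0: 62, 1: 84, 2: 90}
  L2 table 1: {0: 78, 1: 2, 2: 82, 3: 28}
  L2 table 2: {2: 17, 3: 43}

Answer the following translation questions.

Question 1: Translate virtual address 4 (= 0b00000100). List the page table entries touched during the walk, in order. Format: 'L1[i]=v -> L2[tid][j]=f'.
Answer: L1[0]=1 -> L2[1][0]=78

Derivation:
vaddr = 4 = 0b00000100
Split: l1_idx=0, l2_idx=0, offset=4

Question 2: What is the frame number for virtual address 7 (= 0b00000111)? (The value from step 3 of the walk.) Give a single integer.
vaddr = 7: l1_idx=0, l2_idx=0
L1[0] = 1; L2[1][0] = 78

Answer: 78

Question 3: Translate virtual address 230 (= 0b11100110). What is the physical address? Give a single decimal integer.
Answer: 502

Derivation:
vaddr = 230 = 0b11100110
Split: l1_idx=7, l2_idx=0, offset=6
L1[7] = 0
L2[0][0] = 62
paddr = 62 * 8 + 6 = 502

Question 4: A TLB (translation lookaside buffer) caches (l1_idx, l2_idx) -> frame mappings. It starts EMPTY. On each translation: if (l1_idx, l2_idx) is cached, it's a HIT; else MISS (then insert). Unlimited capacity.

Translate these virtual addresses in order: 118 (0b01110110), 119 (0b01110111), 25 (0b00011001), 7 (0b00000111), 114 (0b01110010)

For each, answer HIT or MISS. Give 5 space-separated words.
Answer: MISS HIT MISS MISS HIT

Derivation:
vaddr=118: (3,2) not in TLB -> MISS, insert
vaddr=119: (3,2) in TLB -> HIT
vaddr=25: (0,3) not in TLB -> MISS, insert
vaddr=7: (0,0) not in TLB -> MISS, insert
vaddr=114: (3,2) in TLB -> HIT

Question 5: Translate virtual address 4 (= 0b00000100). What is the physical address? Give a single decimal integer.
vaddr = 4 = 0b00000100
Split: l1_idx=0, l2_idx=0, offset=4
L1[0] = 1
L2[1][0] = 78
paddr = 78 * 8 + 4 = 628

Answer: 628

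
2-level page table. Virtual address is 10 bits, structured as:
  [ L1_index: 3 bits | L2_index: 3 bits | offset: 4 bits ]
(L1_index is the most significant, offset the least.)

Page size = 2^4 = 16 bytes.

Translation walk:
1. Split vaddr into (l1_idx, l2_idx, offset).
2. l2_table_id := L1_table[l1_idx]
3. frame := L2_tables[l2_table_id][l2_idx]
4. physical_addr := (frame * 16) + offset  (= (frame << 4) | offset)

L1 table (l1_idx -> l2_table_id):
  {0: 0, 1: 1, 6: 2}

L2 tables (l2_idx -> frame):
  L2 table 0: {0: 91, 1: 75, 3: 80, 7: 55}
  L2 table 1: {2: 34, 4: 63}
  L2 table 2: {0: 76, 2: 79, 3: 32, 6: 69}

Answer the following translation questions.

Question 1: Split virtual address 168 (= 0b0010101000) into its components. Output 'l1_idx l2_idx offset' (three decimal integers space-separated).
Answer: 1 2 8

Derivation:
vaddr = 168 = 0b0010101000
  top 3 bits -> l1_idx = 1
  next 3 bits -> l2_idx = 2
  bottom 4 bits -> offset = 8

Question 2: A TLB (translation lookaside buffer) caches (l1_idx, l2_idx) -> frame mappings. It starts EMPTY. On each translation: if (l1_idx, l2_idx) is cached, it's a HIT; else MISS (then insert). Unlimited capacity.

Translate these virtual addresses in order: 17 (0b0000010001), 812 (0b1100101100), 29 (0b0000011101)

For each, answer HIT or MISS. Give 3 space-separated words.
vaddr=17: (0,1) not in TLB -> MISS, insert
vaddr=812: (6,2) not in TLB -> MISS, insert
vaddr=29: (0,1) in TLB -> HIT

Answer: MISS MISS HIT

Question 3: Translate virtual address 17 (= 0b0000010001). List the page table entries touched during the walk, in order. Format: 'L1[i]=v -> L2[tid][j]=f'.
vaddr = 17 = 0b0000010001
Split: l1_idx=0, l2_idx=1, offset=1

Answer: L1[0]=0 -> L2[0][1]=75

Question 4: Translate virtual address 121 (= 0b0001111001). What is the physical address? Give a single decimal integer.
Answer: 889

Derivation:
vaddr = 121 = 0b0001111001
Split: l1_idx=0, l2_idx=7, offset=9
L1[0] = 0
L2[0][7] = 55
paddr = 55 * 16 + 9 = 889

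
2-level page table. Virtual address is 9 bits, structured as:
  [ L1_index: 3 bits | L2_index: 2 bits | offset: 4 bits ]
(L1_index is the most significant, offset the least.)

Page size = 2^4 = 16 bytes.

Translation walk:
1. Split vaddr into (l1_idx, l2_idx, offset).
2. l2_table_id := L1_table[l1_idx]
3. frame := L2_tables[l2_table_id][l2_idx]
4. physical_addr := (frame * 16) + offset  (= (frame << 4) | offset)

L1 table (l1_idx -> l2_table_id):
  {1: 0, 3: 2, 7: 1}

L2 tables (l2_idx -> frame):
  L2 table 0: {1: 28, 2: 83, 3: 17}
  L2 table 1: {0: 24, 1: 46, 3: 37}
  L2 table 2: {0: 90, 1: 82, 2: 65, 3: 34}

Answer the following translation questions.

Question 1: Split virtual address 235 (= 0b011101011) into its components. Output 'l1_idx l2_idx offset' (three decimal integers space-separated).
vaddr = 235 = 0b011101011
  top 3 bits -> l1_idx = 3
  next 2 bits -> l2_idx = 2
  bottom 4 bits -> offset = 11

Answer: 3 2 11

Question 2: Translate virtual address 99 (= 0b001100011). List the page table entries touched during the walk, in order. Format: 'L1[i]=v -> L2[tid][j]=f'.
vaddr = 99 = 0b001100011
Split: l1_idx=1, l2_idx=2, offset=3

Answer: L1[1]=0 -> L2[0][2]=83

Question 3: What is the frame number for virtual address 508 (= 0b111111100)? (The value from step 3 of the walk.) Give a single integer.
Answer: 37

Derivation:
vaddr = 508: l1_idx=7, l2_idx=3
L1[7] = 1; L2[1][3] = 37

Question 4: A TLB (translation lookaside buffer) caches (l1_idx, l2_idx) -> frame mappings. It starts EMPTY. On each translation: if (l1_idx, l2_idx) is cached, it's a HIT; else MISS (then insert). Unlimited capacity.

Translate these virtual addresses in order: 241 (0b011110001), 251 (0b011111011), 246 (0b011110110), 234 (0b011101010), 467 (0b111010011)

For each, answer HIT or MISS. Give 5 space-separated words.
vaddr=241: (3,3) not in TLB -> MISS, insert
vaddr=251: (3,3) in TLB -> HIT
vaddr=246: (3,3) in TLB -> HIT
vaddr=234: (3,2) not in TLB -> MISS, insert
vaddr=467: (7,1) not in TLB -> MISS, insert

Answer: MISS HIT HIT MISS MISS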